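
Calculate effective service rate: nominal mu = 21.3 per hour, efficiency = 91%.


Effective rate = mu * efficiency = 21.3 * 0.91 = 19.38 per hour

19.38 per hour


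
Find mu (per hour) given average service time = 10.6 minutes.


mu = 60 / avg_service_time = 60 / 10.6 = 5.66 per hour

5.66 per hour


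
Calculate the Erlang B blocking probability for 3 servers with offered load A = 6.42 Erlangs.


B(N,A) = (A^N/N!) / sum(A^k/k!, k=0..N) with N=3, A=6.42 = 0.6114

0.6114


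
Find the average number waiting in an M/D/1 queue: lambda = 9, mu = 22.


M/D/1: Lq = rho^2 / (2*(1-rho)) where rho = 9/22; Lq = 0.14

0.14


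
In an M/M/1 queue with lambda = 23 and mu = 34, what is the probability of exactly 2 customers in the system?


rho = 23/34; P(n) = (1-rho)*rho^n = (1-23/34)*(23/34)^2 = 0.1481

0.1481


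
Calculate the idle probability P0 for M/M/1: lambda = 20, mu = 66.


P0 = 1 - rho = 1 - 20/66 = 0.697

0.697


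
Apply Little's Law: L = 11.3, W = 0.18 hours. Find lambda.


lambda = L / W = 11.3 / 0.18 = 62.78 per hour

62.78 per hour


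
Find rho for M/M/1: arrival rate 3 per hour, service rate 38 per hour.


rho = lambda/mu = 3/38 = 0.0789

0.0789


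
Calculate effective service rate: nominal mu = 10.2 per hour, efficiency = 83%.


Effective rate = mu * efficiency = 10.2 * 0.83 = 8.47 per hour

8.47 per hour


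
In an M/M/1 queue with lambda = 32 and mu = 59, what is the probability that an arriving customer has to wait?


P(wait) = rho = lambda/mu = 32/59 = 0.5424

0.5424


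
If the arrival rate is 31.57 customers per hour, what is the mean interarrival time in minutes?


Mean interarrival time = 60/lambda = 60/31.57 = 1.9 minutes

1.9 minutes


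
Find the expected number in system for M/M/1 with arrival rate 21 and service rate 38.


rho = 21/38; L = rho/(1-rho) = 1.24

1.24


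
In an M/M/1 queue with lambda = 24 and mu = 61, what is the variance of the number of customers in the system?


rho = 24/61; Var(N) = rho/(1-rho)^2 = 1.07

1.07


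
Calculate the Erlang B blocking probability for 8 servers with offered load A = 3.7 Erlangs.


B(N,A) = (A^N/N!) / sum(A^k/k!, k=0..N) with N=8, A=3.7 = 0.0218

0.0218


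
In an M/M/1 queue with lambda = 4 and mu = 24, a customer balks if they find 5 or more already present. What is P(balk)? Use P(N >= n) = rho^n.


P(N >= 5) = rho^5 = (4/24)^5 = 0.0001

0.0001


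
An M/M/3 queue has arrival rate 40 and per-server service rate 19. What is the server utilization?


rho = lambda/(c*mu) = 40/(3*19) = 0.7018

0.7018


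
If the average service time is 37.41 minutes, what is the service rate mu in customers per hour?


mu = 60 / avg_service_time = 60 / 37.41 = 1.6 per hour

1.6 per hour


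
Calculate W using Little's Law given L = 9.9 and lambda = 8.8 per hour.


W = L / lambda = 9.9 / 8.8 = 1.125 hours

1.125 hours


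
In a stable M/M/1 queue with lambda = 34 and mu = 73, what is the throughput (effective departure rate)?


For a stable queue (lambda < mu), throughput = lambda = 34 per hour

34 per hour


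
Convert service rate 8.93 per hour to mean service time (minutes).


Mean service time = 60/mu = 60/8.93 = 6.72 minutes

6.72 minutes


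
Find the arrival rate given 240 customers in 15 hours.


lambda = total arrivals / time = 240 / 15 = 16.0 per hour

16.0 per hour


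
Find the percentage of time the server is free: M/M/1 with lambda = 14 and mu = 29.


Idle fraction = (1 - rho) * 100 = (1 - 14/29) * 100 = 51.7%

51.7%


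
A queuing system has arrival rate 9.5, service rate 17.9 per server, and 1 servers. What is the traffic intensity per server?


rho = lambda / (c * mu) = 9.5 / (1 * 17.9) = 0.5307

0.5307


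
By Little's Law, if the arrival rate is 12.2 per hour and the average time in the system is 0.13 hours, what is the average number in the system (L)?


L = lambda * W = 12.2 * 0.13 = 1.59

1.59


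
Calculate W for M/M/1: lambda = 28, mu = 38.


W = 1/(mu - lambda) = 1/(38 - 28) = 0.1 hours

0.1 hours


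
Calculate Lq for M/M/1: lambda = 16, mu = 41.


rho = 16/41; Lq = rho^2/(1-rho) = 0.25

0.25


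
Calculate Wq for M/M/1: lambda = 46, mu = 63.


rho = 46/63; Wq = rho/(mu - lambda) = 0.043 hours

0.043 hours


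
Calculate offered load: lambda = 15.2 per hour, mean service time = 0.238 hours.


Offered load a = lambda * E[S] = 15.2 * 0.238 = 3.62 Erlangs

3.62 Erlangs


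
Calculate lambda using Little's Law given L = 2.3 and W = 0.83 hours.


lambda = L / W = 2.3 / 0.83 = 2.77 per hour

2.77 per hour


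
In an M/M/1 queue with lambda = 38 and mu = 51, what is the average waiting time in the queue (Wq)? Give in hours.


rho = 38/51; Wq = rho/(mu - lambda) = 0.0573 hours

0.0573 hours


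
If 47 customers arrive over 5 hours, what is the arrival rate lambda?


lambda = total arrivals / time = 47 / 5 = 9.4 per hour

9.4 per hour


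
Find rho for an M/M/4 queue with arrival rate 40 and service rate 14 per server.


rho = lambda/(c*mu) = 40/(4*14) = 0.7143

0.7143


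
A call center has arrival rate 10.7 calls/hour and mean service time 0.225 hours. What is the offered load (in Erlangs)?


Offered load a = lambda * E[S] = 10.7 * 0.225 = 2.41 Erlangs

2.41 Erlangs


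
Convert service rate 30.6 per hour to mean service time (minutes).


Mean service time = 60/mu = 60/30.6 = 1.96 minutes

1.96 minutes


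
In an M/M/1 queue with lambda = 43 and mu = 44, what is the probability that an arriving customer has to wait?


P(wait) = rho = lambda/mu = 43/44 = 0.9773

0.9773


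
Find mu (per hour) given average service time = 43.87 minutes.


mu = 60 / avg_service_time = 60 / 43.87 = 1.37 per hour

1.37 per hour


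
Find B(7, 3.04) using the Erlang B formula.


B(N,A) = (A^N/N!) / sum(A^k/k!, k=0..N) with N=7, A=3.04 = 0.0231

0.0231


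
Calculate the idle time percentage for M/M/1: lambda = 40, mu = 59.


Idle fraction = (1 - rho) * 100 = (1 - 40/59) * 100 = 32.2%

32.2%


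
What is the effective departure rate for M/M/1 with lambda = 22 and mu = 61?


For a stable queue (lambda < mu), throughput = lambda = 22 per hour

22 per hour


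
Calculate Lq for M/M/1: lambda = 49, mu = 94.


rho = 49/94; Lq = rho^2/(1-rho) = 0.57

0.57


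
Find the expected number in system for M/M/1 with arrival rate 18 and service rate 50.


rho = 18/50; L = rho/(1-rho) = 0.56

0.56


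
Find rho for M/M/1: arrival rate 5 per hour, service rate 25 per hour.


rho = lambda/mu = 5/25 = 0.2

0.2


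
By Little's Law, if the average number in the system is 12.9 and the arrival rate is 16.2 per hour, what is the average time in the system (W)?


W = L / lambda = 12.9 / 16.2 = 0.7963 hours

0.7963 hours


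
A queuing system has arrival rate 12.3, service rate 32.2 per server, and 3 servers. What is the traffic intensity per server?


rho = lambda / (c * mu) = 12.3 / (3 * 32.2) = 0.1273

0.1273


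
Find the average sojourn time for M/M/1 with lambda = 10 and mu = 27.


W = 1/(mu - lambda) = 1/(27 - 10) = 0.0588 hours

0.0588 hours


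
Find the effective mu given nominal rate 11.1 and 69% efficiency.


Effective rate = mu * efficiency = 11.1 * 0.69 = 7.66 per hour

7.66 per hour


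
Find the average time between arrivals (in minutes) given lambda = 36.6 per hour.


Mean interarrival time = 60/lambda = 60/36.6 = 1.64 minutes

1.64 minutes


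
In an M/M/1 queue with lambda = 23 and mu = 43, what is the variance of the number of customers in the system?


rho = 23/43; Var(N) = rho/(1-rho)^2 = 2.47

2.47


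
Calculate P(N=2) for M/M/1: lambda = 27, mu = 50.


rho = 27/50; P(n) = (1-rho)*rho^n = (1-27/50)*(27/50)^2 = 0.1341

0.1341


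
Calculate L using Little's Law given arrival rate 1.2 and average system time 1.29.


L = lambda * W = 1.2 * 1.29 = 1.55

1.55


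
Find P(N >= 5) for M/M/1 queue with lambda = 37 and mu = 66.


P(N >= 5) = rho^5 = (37/66)^5 = 0.0554

0.0554


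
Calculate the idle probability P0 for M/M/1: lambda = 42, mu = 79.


P0 = 1 - rho = 1 - 42/79 = 0.4684

0.4684


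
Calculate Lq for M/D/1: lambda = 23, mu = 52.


M/D/1: Lq = rho^2 / (2*(1-rho)) where rho = 23/52; Lq = 0.18

0.18


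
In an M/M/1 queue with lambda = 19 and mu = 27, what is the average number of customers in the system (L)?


rho = 19/27; L = rho/(1-rho) = 2.38

2.38


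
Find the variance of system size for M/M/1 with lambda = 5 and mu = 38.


rho = 5/38; Var(N) = rho/(1-rho)^2 = 0.17

0.17


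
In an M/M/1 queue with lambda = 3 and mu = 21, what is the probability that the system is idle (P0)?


P0 = 1 - rho = 1 - 3/21 = 0.8571

0.8571


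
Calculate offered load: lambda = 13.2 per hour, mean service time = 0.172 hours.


Offered load a = lambda * E[S] = 13.2 * 0.172 = 2.27 Erlangs

2.27 Erlangs


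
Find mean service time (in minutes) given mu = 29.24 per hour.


Mean service time = 60/mu = 60/29.24 = 2.05 minutes

2.05 minutes


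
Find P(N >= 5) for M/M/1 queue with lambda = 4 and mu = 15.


P(N >= 5) = rho^5 = (4/15)^5 = 0.0013

0.0013


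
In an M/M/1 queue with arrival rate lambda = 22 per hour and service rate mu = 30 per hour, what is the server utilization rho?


rho = lambda/mu = 22/30 = 0.7333

0.7333


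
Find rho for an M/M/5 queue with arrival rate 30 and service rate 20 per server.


rho = lambda/(c*mu) = 30/(5*20) = 0.3

0.3


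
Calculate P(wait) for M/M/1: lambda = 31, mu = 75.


P(wait) = rho = lambda/mu = 31/75 = 0.4133

0.4133


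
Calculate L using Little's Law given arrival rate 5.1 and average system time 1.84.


L = lambda * W = 5.1 * 1.84 = 9.38

9.38


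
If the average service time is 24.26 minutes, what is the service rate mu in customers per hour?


mu = 60 / avg_service_time = 60 / 24.26 = 2.47 per hour

2.47 per hour


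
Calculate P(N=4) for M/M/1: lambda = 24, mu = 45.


rho = 24/45; P(n) = (1-rho)*rho^n = (1-24/45)*(24/45)^4 = 0.0378

0.0378


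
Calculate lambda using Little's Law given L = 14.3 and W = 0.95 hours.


lambda = L / W = 14.3 / 0.95 = 15.05 per hour

15.05 per hour


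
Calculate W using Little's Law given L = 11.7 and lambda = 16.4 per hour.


W = L / lambda = 11.7 / 16.4 = 0.7134 hours

0.7134 hours


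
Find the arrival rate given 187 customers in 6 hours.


lambda = total arrivals / time = 187 / 6 = 31.17 per hour

31.17 per hour


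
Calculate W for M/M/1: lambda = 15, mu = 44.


W = 1/(mu - lambda) = 1/(44 - 15) = 0.0345 hours

0.0345 hours


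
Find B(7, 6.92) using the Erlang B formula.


B(N,A) = (A^N/N!) / sum(A^k/k!, k=0..N) with N=7, A=6.92 = 0.2439

0.2439


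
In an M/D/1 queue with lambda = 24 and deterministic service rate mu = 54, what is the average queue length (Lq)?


M/D/1: Lq = rho^2 / (2*(1-rho)) where rho = 24/54; Lq = 0.18

0.18


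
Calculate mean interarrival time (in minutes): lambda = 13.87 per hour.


Mean interarrival time = 60/lambda = 60/13.87 = 4.33 minutes

4.33 minutes


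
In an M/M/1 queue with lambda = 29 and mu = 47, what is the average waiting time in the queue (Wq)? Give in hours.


rho = 29/47; Wq = rho/(mu - lambda) = 0.0343 hours

0.0343 hours


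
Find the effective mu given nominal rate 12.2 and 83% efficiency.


Effective rate = mu * efficiency = 12.2 * 0.83 = 10.13 per hour

10.13 per hour


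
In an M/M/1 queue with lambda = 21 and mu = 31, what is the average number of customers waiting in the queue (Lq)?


rho = 21/31; Lq = rho^2/(1-rho) = 1.42

1.42


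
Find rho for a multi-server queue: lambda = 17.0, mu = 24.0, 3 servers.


rho = lambda / (c * mu) = 17.0 / (3 * 24.0) = 0.2361

0.2361


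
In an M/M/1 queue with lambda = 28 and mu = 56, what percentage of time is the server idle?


Idle fraction = (1 - rho) * 100 = (1 - 28/56) * 100 = 50.0%

50.0%


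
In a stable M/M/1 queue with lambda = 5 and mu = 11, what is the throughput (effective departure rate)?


For a stable queue (lambda < mu), throughput = lambda = 5 per hour

5 per hour


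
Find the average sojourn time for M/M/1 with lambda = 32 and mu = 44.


W = 1/(mu - lambda) = 1/(44 - 32) = 0.0833 hours

0.0833 hours


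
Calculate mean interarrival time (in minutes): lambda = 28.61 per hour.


Mean interarrival time = 60/lambda = 60/28.61 = 2.1 minutes

2.1 minutes


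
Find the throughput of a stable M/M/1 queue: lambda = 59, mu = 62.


For a stable queue (lambda < mu), throughput = lambda = 59 per hour

59 per hour


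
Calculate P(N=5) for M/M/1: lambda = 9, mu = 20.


rho = 9/20; P(n) = (1-rho)*rho^n = (1-9/20)*(9/20)^5 = 0.0101

0.0101


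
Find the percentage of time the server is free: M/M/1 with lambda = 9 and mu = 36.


Idle fraction = (1 - rho) * 100 = (1 - 9/36) * 100 = 75.0%

75.0%


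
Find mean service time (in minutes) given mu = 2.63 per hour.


Mean service time = 60/mu = 60/2.63 = 22.81 minutes

22.81 minutes


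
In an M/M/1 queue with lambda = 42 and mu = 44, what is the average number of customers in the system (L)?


rho = 42/44; L = rho/(1-rho) = 21.0

21.0


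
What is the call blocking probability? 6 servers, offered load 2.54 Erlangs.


B(N,A) = (A^N/N!) / sum(A^k/k!, k=0..N) with N=6, A=2.54 = 0.0299

0.0299


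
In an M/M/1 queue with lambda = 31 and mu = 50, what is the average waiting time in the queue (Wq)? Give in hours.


rho = 31/50; Wq = rho/(mu - lambda) = 0.0326 hours

0.0326 hours


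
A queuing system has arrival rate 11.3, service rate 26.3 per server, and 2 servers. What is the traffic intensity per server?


rho = lambda / (c * mu) = 11.3 / (2 * 26.3) = 0.2148

0.2148


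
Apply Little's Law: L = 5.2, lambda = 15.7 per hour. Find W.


W = L / lambda = 5.2 / 15.7 = 0.3312 hours

0.3312 hours


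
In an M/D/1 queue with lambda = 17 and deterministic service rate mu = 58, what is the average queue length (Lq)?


M/D/1: Lq = rho^2 / (2*(1-rho)) where rho = 17/58; Lq = 0.06

0.06


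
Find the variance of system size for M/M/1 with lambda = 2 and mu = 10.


rho = 2/10; Var(N) = rho/(1-rho)^2 = 0.31

0.31


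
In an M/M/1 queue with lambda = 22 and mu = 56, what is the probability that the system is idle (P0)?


P0 = 1 - rho = 1 - 22/56 = 0.6071

0.6071


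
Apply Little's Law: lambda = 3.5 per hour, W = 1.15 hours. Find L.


L = lambda * W = 3.5 * 1.15 = 4.03

4.03


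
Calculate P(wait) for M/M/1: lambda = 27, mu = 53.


P(wait) = rho = lambda/mu = 27/53 = 0.5094

0.5094


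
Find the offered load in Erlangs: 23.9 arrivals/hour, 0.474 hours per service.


Offered load a = lambda * E[S] = 23.9 * 0.474 = 11.33 Erlangs

11.33 Erlangs


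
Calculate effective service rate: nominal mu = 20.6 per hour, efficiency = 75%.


Effective rate = mu * efficiency = 20.6 * 0.75 = 15.45 per hour

15.45 per hour


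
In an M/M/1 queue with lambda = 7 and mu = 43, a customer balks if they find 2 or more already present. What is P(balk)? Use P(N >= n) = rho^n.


P(N >= 2) = rho^2 = (7/43)^2 = 0.0265

0.0265


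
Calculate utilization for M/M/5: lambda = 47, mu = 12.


rho = lambda/(c*mu) = 47/(5*12) = 0.7833

0.7833


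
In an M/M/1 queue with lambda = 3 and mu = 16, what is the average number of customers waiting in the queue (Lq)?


rho = 3/16; Lq = rho^2/(1-rho) = 0.04

0.04


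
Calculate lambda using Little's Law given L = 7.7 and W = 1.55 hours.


lambda = L / W = 7.7 / 1.55 = 4.97 per hour

4.97 per hour


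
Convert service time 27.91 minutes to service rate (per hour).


mu = 60 / avg_service_time = 60 / 27.91 = 2.15 per hour

2.15 per hour


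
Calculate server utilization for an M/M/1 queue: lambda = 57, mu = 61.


rho = lambda/mu = 57/61 = 0.9344

0.9344


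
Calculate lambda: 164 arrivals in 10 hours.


lambda = total arrivals / time = 164 / 10 = 16.4 per hour

16.4 per hour


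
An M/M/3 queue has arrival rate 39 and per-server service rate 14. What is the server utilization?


rho = lambda/(c*mu) = 39/(3*14) = 0.9286

0.9286


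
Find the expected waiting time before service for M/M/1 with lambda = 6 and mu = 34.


rho = 6/34; Wq = rho/(mu - lambda) = 0.0063 hours

0.0063 hours


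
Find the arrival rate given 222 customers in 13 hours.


lambda = total arrivals / time = 222 / 13 = 17.08 per hour

17.08 per hour


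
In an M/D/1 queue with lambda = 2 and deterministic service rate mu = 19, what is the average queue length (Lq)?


M/D/1: Lq = rho^2 / (2*(1-rho)) where rho = 2/19; Lq = 0.01

0.01


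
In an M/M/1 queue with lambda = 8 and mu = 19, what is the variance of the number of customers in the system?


rho = 8/19; Var(N) = rho/(1-rho)^2 = 1.26

1.26


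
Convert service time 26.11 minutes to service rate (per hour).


mu = 60 / avg_service_time = 60 / 26.11 = 2.3 per hour

2.3 per hour


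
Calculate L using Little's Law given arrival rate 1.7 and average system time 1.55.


L = lambda * W = 1.7 * 1.55 = 2.64

2.64


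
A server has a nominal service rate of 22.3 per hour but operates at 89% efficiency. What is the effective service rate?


Effective rate = mu * efficiency = 22.3 * 0.89 = 19.85 per hour

19.85 per hour


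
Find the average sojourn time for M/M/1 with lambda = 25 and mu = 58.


W = 1/(mu - lambda) = 1/(58 - 25) = 0.0303 hours

0.0303 hours


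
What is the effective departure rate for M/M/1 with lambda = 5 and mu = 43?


For a stable queue (lambda < mu), throughput = lambda = 5 per hour

5 per hour


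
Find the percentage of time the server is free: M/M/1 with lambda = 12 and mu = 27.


Idle fraction = (1 - rho) * 100 = (1 - 12/27) * 100 = 55.6%

55.6%


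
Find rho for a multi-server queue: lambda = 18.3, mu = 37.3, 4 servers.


rho = lambda / (c * mu) = 18.3 / (4 * 37.3) = 0.1227

0.1227


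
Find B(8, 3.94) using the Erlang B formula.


B(N,A) = (A^N/N!) / sum(A^k/k!, k=0..N) with N=8, A=3.94 = 0.0286

0.0286


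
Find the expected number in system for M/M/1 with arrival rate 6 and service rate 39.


rho = 6/39; L = rho/(1-rho) = 0.18

0.18


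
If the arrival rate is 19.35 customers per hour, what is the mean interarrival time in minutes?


Mean interarrival time = 60/lambda = 60/19.35 = 3.1 minutes

3.1 minutes


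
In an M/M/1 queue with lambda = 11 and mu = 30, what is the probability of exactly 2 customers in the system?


rho = 11/30; P(n) = (1-rho)*rho^n = (1-11/30)*(11/30)^2 = 0.0851

0.0851


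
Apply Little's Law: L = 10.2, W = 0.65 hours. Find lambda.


lambda = L / W = 10.2 / 0.65 = 15.69 per hour

15.69 per hour


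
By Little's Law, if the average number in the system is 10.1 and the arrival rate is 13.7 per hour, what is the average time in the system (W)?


W = L / lambda = 10.1 / 13.7 = 0.7372 hours

0.7372 hours


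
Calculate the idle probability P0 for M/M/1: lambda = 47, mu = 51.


P0 = 1 - rho = 1 - 47/51 = 0.0784

0.0784


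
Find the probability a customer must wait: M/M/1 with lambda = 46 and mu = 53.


P(wait) = rho = lambda/mu = 46/53 = 0.8679

0.8679


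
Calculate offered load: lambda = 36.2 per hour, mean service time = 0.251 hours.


Offered load a = lambda * E[S] = 36.2 * 0.251 = 9.09 Erlangs

9.09 Erlangs


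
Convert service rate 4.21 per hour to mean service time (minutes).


Mean service time = 60/mu = 60/4.21 = 14.25 minutes

14.25 minutes


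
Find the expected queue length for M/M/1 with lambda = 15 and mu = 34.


rho = 15/34; Lq = rho^2/(1-rho) = 0.35

0.35


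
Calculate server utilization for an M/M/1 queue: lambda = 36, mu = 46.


rho = lambda/mu = 36/46 = 0.7826

0.7826


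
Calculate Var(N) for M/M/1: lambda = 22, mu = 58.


rho = 22/58; Var(N) = rho/(1-rho)^2 = 0.98

0.98


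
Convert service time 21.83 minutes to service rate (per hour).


mu = 60 / avg_service_time = 60 / 21.83 = 2.75 per hour

2.75 per hour


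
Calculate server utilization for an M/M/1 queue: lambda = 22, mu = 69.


rho = lambda/mu = 22/69 = 0.3188

0.3188


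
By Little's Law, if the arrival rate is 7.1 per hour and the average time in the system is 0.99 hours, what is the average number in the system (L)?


L = lambda * W = 7.1 * 0.99 = 7.03

7.03


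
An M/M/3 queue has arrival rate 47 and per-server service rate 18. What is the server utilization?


rho = lambda/(c*mu) = 47/(3*18) = 0.8704

0.8704


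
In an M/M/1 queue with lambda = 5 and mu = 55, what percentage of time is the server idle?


Idle fraction = (1 - rho) * 100 = (1 - 5/55) * 100 = 90.9%

90.9%


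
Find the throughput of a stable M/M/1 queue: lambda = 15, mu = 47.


For a stable queue (lambda < mu), throughput = lambda = 15 per hour

15 per hour


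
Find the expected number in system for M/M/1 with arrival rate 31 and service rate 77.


rho = 31/77; L = rho/(1-rho) = 0.67

0.67


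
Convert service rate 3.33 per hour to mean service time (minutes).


Mean service time = 60/mu = 60/3.33 = 18.02 minutes

18.02 minutes


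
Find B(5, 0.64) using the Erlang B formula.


B(N,A) = (A^N/N!) / sum(A^k/k!, k=0..N) with N=5, A=0.64 = 0.0005

0.0005


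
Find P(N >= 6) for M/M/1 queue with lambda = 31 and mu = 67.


P(N >= 6) = rho^6 = (31/67)^6 = 0.0098

0.0098


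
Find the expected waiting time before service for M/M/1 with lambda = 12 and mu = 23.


rho = 12/23; Wq = rho/(mu - lambda) = 0.0474 hours

0.0474 hours


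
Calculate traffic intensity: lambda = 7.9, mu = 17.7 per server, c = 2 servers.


rho = lambda / (c * mu) = 7.9 / (2 * 17.7) = 0.2232

0.2232


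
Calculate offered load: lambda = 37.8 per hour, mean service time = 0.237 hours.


Offered load a = lambda * E[S] = 37.8 * 0.237 = 8.96 Erlangs

8.96 Erlangs


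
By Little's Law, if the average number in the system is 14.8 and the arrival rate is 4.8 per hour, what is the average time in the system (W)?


W = L / lambda = 14.8 / 4.8 = 3.0833 hours

3.0833 hours


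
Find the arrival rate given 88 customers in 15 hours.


lambda = total arrivals / time = 88 / 15 = 5.87 per hour

5.87 per hour


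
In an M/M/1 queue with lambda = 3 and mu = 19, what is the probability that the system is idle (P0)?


P0 = 1 - rho = 1 - 3/19 = 0.8421

0.8421


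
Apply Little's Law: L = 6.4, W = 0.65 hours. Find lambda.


lambda = L / W = 6.4 / 0.65 = 9.85 per hour

9.85 per hour


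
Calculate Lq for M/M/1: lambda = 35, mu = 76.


rho = 35/76; Lq = rho^2/(1-rho) = 0.39

0.39


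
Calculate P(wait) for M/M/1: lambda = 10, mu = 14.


P(wait) = rho = lambda/mu = 10/14 = 0.7143

0.7143


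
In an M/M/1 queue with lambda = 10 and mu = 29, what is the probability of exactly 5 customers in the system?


rho = 10/29; P(n) = (1-rho)*rho^n = (1-10/29)*(10/29)^5 = 0.0032

0.0032


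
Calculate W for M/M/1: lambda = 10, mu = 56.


W = 1/(mu - lambda) = 1/(56 - 10) = 0.0217 hours

0.0217 hours


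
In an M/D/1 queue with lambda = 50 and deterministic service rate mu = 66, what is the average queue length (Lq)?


M/D/1: Lq = rho^2 / (2*(1-rho)) where rho = 50/66; Lq = 1.18

1.18


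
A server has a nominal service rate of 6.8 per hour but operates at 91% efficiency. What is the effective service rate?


Effective rate = mu * efficiency = 6.8 * 0.91 = 6.19 per hour

6.19 per hour


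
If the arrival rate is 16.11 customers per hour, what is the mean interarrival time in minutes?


Mean interarrival time = 60/lambda = 60/16.11 = 3.72 minutes

3.72 minutes


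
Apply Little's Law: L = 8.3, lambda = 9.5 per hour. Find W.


W = L / lambda = 8.3 / 9.5 = 0.8737 hours

0.8737 hours


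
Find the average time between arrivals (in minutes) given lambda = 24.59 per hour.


Mean interarrival time = 60/lambda = 60/24.59 = 2.44 minutes

2.44 minutes


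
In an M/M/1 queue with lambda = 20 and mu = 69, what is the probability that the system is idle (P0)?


P0 = 1 - rho = 1 - 20/69 = 0.7101

0.7101


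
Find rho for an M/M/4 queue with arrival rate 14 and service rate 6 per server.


rho = lambda/(c*mu) = 14/(4*6) = 0.5833

0.5833


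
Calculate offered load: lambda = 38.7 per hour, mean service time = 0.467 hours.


Offered load a = lambda * E[S] = 38.7 * 0.467 = 18.07 Erlangs

18.07 Erlangs


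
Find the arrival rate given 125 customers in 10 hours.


lambda = total arrivals / time = 125 / 10 = 12.5 per hour

12.5 per hour


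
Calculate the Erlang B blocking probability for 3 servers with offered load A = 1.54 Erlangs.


B(N,A) = (A^N/N!) / sum(A^k/k!, k=0..N) with N=3, A=1.54 = 0.1404

0.1404


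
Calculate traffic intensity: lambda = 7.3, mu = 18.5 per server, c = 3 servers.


rho = lambda / (c * mu) = 7.3 / (3 * 18.5) = 0.1315

0.1315


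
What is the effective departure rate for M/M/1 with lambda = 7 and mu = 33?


For a stable queue (lambda < mu), throughput = lambda = 7 per hour

7 per hour


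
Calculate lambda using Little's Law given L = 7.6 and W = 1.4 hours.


lambda = L / W = 7.6 / 1.4 = 5.43 per hour

5.43 per hour


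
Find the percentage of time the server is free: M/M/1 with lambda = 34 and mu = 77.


Idle fraction = (1 - rho) * 100 = (1 - 34/77) * 100 = 55.8%

55.8%


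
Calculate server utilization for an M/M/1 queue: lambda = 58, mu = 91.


rho = lambda/mu = 58/91 = 0.6374

0.6374


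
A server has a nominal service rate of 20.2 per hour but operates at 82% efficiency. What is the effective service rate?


Effective rate = mu * efficiency = 20.2 * 0.82 = 16.56 per hour

16.56 per hour


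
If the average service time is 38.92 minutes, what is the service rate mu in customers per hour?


mu = 60 / avg_service_time = 60 / 38.92 = 1.54 per hour

1.54 per hour


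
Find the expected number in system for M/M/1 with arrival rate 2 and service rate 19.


rho = 2/19; L = rho/(1-rho) = 0.12

0.12


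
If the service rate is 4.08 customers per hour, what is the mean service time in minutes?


Mean service time = 60/mu = 60/4.08 = 14.71 minutes

14.71 minutes


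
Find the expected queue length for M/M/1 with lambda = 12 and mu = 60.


rho = 12/60; Lq = rho^2/(1-rho) = 0.05

0.05


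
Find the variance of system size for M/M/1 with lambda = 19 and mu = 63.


rho = 19/63; Var(N) = rho/(1-rho)^2 = 0.62

0.62


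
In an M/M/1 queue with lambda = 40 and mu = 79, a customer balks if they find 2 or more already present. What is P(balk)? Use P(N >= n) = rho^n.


P(N >= 2) = rho^2 = (40/79)^2 = 0.2564

0.2564


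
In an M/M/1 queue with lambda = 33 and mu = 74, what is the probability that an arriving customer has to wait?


P(wait) = rho = lambda/mu = 33/74 = 0.4459

0.4459


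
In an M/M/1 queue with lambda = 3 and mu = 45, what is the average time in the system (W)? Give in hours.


W = 1/(mu - lambda) = 1/(45 - 3) = 0.0238 hours

0.0238 hours


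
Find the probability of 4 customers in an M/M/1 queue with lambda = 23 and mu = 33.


rho = 23/33; P(n) = (1-rho)*rho^n = (1-23/33)*(23/33)^4 = 0.0715

0.0715


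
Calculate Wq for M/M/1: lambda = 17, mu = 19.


rho = 17/19; Wq = rho/(mu - lambda) = 0.4474 hours

0.4474 hours


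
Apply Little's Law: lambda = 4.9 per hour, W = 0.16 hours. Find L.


L = lambda * W = 4.9 * 0.16 = 0.78

0.78


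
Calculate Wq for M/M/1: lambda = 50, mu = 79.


rho = 50/79; Wq = rho/(mu - lambda) = 0.0218 hours

0.0218 hours


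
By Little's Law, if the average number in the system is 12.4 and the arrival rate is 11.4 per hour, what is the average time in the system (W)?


W = L / lambda = 12.4 / 11.4 = 1.0877 hours

1.0877 hours


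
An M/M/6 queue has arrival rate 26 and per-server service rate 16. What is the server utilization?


rho = lambda/(c*mu) = 26/(6*16) = 0.2708

0.2708


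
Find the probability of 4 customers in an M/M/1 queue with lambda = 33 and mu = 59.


rho = 33/59; P(n) = (1-rho)*rho^n = (1-33/59)*(33/59)^4 = 0.0431

0.0431


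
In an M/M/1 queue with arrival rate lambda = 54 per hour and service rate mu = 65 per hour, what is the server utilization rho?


rho = lambda/mu = 54/65 = 0.8308

0.8308


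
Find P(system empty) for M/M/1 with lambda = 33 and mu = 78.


P0 = 1 - rho = 1 - 33/78 = 0.5769

0.5769


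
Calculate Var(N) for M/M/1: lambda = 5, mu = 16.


rho = 5/16; Var(N) = rho/(1-rho)^2 = 0.66

0.66


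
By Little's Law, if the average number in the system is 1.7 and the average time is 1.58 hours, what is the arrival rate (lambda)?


lambda = L / W = 1.7 / 1.58 = 1.08 per hour

1.08 per hour


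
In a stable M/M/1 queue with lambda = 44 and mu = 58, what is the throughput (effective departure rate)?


For a stable queue (lambda < mu), throughput = lambda = 44 per hour

44 per hour


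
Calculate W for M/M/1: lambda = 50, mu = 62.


W = 1/(mu - lambda) = 1/(62 - 50) = 0.0833 hours

0.0833 hours


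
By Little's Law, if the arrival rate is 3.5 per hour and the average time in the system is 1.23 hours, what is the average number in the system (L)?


L = lambda * W = 3.5 * 1.23 = 4.31

4.31


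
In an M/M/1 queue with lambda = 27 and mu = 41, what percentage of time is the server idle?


Idle fraction = (1 - rho) * 100 = (1 - 27/41) * 100 = 34.1%

34.1%


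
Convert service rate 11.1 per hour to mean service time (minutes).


Mean service time = 60/mu = 60/11.1 = 5.41 minutes

5.41 minutes


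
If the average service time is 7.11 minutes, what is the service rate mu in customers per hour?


mu = 60 / avg_service_time = 60 / 7.11 = 8.44 per hour

8.44 per hour


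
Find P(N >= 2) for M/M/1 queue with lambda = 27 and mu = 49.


P(N >= 2) = rho^2 = (27/49)^2 = 0.3036

0.3036


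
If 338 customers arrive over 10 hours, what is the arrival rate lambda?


lambda = total arrivals / time = 338 / 10 = 33.8 per hour

33.8 per hour


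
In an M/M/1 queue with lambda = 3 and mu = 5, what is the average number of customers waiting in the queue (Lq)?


rho = 3/5; Lq = rho^2/(1-rho) = 0.9

0.9


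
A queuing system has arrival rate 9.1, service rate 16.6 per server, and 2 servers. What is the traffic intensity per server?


rho = lambda / (c * mu) = 9.1 / (2 * 16.6) = 0.2741

0.2741


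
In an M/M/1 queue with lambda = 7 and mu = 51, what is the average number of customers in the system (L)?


rho = 7/51; L = rho/(1-rho) = 0.16

0.16


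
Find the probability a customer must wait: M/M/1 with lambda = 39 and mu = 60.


P(wait) = rho = lambda/mu = 39/60 = 0.65

0.65


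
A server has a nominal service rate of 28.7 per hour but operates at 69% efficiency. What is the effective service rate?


Effective rate = mu * efficiency = 28.7 * 0.69 = 19.8 per hour

19.8 per hour


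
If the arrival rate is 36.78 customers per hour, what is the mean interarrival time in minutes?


Mean interarrival time = 60/lambda = 60/36.78 = 1.63 minutes

1.63 minutes


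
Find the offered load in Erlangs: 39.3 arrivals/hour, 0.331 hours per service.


Offered load a = lambda * E[S] = 39.3 * 0.331 = 13.01 Erlangs

13.01 Erlangs


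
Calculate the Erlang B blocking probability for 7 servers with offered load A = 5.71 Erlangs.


B(N,A) = (A^N/N!) / sum(A^k/k!, k=0..N) with N=7, A=5.71 = 0.1662

0.1662


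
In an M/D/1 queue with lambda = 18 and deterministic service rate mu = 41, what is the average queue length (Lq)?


M/D/1: Lq = rho^2 / (2*(1-rho)) where rho = 18/41; Lq = 0.17

0.17


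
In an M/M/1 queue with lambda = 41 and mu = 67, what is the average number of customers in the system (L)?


rho = 41/67; L = rho/(1-rho) = 1.58

1.58


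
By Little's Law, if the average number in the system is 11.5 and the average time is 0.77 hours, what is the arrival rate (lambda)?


lambda = L / W = 11.5 / 0.77 = 14.94 per hour

14.94 per hour


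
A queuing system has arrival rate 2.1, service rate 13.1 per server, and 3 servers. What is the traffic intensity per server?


rho = lambda / (c * mu) = 2.1 / (3 * 13.1) = 0.0534

0.0534


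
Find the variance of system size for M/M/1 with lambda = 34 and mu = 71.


rho = 34/71; Var(N) = rho/(1-rho)^2 = 1.76

1.76


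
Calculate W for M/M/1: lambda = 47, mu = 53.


W = 1/(mu - lambda) = 1/(53 - 47) = 0.1667 hours

0.1667 hours


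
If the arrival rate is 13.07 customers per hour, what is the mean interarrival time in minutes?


Mean interarrival time = 60/lambda = 60/13.07 = 4.59 minutes

4.59 minutes


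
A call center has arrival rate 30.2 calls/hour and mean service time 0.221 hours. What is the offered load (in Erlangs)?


Offered load a = lambda * E[S] = 30.2 * 0.221 = 6.67 Erlangs

6.67 Erlangs


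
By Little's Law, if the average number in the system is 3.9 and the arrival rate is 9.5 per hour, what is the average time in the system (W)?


W = L / lambda = 3.9 / 9.5 = 0.4105 hours

0.4105 hours


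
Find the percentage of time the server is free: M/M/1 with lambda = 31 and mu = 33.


Idle fraction = (1 - rho) * 100 = (1 - 31/33) * 100 = 6.1%

6.1%


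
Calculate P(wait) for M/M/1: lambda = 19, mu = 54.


P(wait) = rho = lambda/mu = 19/54 = 0.3519

0.3519


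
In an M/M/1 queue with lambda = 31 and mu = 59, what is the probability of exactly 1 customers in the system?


rho = 31/59; P(n) = (1-rho)*rho^n = (1-31/59)*(31/59)^1 = 0.2494

0.2494


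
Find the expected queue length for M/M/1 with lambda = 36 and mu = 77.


rho = 36/77; Lq = rho^2/(1-rho) = 0.41

0.41


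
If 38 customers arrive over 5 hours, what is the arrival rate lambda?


lambda = total arrivals / time = 38 / 5 = 7.6 per hour

7.6 per hour


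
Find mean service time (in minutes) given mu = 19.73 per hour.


Mean service time = 60/mu = 60/19.73 = 3.04 minutes

3.04 minutes


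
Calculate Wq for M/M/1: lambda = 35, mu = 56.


rho = 35/56; Wq = rho/(mu - lambda) = 0.0298 hours

0.0298 hours


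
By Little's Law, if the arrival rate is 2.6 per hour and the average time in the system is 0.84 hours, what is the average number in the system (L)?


L = lambda * W = 2.6 * 0.84 = 2.18

2.18


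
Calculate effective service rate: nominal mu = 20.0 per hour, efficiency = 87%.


Effective rate = mu * efficiency = 20.0 * 0.87 = 17.4 per hour

17.4 per hour


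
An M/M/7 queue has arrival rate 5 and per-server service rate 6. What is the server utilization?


rho = lambda/(c*mu) = 5/(7*6) = 0.119

0.119


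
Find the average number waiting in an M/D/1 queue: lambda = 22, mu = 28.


M/D/1: Lq = rho^2 / (2*(1-rho)) where rho = 22/28; Lq = 1.44

1.44


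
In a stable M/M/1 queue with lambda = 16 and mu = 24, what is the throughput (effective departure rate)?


For a stable queue (lambda < mu), throughput = lambda = 16 per hour

16 per hour


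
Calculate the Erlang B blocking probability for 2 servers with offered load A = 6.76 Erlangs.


B(N,A) = (A^N/N!) / sum(A^k/k!, k=0..N) with N=2, A=6.76 = 0.7465

0.7465


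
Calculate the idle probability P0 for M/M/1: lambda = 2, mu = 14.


P0 = 1 - rho = 1 - 2/14 = 0.8571

0.8571


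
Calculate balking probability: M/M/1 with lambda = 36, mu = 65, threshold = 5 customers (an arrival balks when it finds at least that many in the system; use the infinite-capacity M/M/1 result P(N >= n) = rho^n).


P(N >= 5) = rho^5 = (36/65)^5 = 0.0521

0.0521


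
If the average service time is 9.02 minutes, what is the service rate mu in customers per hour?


mu = 60 / avg_service_time = 60 / 9.02 = 6.65 per hour

6.65 per hour


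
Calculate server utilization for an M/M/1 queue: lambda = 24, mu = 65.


rho = lambda/mu = 24/65 = 0.3692

0.3692


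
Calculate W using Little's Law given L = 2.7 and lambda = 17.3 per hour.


W = L / lambda = 2.7 / 17.3 = 0.1561 hours

0.1561 hours


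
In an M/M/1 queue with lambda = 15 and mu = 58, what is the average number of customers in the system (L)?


rho = 15/58; L = rho/(1-rho) = 0.35

0.35


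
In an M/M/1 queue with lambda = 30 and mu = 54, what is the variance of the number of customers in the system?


rho = 30/54; Var(N) = rho/(1-rho)^2 = 2.81

2.81


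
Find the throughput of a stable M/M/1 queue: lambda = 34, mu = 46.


For a stable queue (lambda < mu), throughput = lambda = 34 per hour

34 per hour


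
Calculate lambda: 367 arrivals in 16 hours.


lambda = total arrivals / time = 367 / 16 = 22.94 per hour

22.94 per hour


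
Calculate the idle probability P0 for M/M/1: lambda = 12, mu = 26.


P0 = 1 - rho = 1 - 12/26 = 0.5385

0.5385


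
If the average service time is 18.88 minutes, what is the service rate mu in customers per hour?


mu = 60 / avg_service_time = 60 / 18.88 = 3.18 per hour

3.18 per hour


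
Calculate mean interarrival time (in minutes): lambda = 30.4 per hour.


Mean interarrival time = 60/lambda = 60/30.4 = 1.97 minutes

1.97 minutes


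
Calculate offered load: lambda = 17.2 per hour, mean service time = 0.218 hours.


Offered load a = lambda * E[S] = 17.2 * 0.218 = 3.75 Erlangs

3.75 Erlangs


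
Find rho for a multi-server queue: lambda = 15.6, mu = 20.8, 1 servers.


rho = lambda / (c * mu) = 15.6 / (1 * 20.8) = 0.75

0.75


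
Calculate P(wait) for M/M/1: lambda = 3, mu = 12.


P(wait) = rho = lambda/mu = 3/12 = 0.25

0.25


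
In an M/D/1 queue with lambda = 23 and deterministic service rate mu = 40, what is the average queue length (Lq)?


M/D/1: Lq = rho^2 / (2*(1-rho)) where rho = 23/40; Lq = 0.39

0.39


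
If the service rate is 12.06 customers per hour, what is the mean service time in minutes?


Mean service time = 60/mu = 60/12.06 = 4.98 minutes

4.98 minutes


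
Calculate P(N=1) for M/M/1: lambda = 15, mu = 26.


rho = 15/26; P(n) = (1-rho)*rho^n = (1-15/26)*(15/26)^1 = 0.2441

0.2441


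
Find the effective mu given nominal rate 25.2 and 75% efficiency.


Effective rate = mu * efficiency = 25.2 * 0.75 = 18.9 per hour

18.9 per hour


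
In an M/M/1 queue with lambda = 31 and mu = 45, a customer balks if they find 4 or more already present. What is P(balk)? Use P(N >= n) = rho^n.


P(N >= 4) = rho^4 = (31/45)^4 = 0.2252

0.2252


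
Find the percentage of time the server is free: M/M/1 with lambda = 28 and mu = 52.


Idle fraction = (1 - rho) * 100 = (1 - 28/52) * 100 = 46.2%

46.2%


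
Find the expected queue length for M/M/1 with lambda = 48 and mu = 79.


rho = 48/79; Lq = rho^2/(1-rho) = 0.94

0.94


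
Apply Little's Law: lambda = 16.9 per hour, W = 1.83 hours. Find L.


L = lambda * W = 16.9 * 1.83 = 30.93

30.93


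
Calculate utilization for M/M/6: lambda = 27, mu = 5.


rho = lambda/(c*mu) = 27/(6*5) = 0.9

0.9


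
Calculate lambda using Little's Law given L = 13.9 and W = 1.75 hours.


lambda = L / W = 13.9 / 1.75 = 7.94 per hour

7.94 per hour


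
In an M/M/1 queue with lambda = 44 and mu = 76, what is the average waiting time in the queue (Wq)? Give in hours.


rho = 44/76; Wq = rho/(mu - lambda) = 0.0181 hours

0.0181 hours


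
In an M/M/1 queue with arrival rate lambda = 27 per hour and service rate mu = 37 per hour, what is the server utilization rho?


rho = lambda/mu = 27/37 = 0.7297

0.7297
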